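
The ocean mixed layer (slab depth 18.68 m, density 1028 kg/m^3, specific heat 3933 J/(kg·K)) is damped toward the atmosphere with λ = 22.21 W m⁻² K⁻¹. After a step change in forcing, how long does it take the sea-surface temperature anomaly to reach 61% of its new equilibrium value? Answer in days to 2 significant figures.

Areal heat capacity C = ρ c_p D = 1028 × 3933 × 18.68 = 7.55×10^7 J/(m^2 K).
τ = C / λ = 7.55×10^7 / 22.21 = 3.40×10^6 s.
Fraction reached: 1 − e^(−t/τ) = 0.61 ⇒ t = −τ ln(1 − 0.61) = τ × 0.942.
t = 3.20×10^6 s = 37.1 days.

37 days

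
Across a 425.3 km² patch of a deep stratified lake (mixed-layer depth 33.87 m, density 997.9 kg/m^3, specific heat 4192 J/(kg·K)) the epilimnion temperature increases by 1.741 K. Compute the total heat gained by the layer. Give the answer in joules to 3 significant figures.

1.05×10^17 J

Areal heat capacity C = ρ c_p D = 997.9 × 4192 × 33.87 = 1.42×10^8 J/(m^2 K).
Heat per unit area: q = C ΔT = 1.42×10^8 × 1.741 = 2.47×10^8 J/m².
Total heat: Q = q × A = 2.47×10^8 × (425.3 × 10⁶ m²) = 1.05×10^17 J.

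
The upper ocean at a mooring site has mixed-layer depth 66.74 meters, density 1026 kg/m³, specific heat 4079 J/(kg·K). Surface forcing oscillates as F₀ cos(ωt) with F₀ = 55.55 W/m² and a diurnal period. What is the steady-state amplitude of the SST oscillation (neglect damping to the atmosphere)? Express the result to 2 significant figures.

Areal heat capacity C = ρ c_p D = 1026 × 4079 × 66.74 = 2.79×10^8 J m⁻² K⁻¹.
Angular frequency ω = 2π / T = 2π / 86400 s = 7.27×10^-5 s⁻¹.
Cω = 2.79×10^8 × 7.27×10^-5 = 20300 W/(m²·K).
Amplitude A = F₀ / (Cω) = 55.55 / 20300 = 0.00273 K.

0.0027 K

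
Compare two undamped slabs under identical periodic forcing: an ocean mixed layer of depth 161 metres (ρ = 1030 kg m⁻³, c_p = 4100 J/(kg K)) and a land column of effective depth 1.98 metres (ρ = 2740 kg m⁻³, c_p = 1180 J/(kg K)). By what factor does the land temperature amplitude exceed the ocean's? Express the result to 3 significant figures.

106

C_ocean = 1030 × 4100 × 161 = 6.80×10^8 J/(m²·K).
C_land = 2740 × 1180 × 1.98 = 6.40×10^6 J/(m²·K).
Undamped amplitude ∝ 1/C, so A_land/A_ocean = C_ocean/C_land = 106.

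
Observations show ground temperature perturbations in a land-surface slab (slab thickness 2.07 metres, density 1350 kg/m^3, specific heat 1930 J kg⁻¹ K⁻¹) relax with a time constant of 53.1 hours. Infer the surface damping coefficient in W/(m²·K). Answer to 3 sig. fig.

28.2

Areal heat capacity C = ρ c_p D = 1350 × 1930 × 2.07 = 5.39×10^6 J/(m²·K).
τ = 53.1 hours = 1.91×10^5 s.
λ = C / τ = 5.39×10^6 / 1.91×10^5 = 28.2 W/(m²·K).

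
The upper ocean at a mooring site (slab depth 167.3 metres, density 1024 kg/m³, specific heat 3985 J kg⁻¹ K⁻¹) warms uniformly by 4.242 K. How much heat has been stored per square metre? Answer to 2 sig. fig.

Areal heat capacity C = ρ c_p D = 1024 × 3985 × 167.3 = 6.83×10^8 J/(m²·K).
ΔQ = C ΔT = 6.83×10^8 × 4.242 = 2.90×10^9 J/m².

2.9×10^9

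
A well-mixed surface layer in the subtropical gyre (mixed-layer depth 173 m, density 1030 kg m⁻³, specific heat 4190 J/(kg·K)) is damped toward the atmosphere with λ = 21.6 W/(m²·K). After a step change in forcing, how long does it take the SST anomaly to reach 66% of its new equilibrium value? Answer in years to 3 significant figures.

Areal heat capacity C = ρ c_p D = 1030 × 4190 × 173 = 7.47×10^8 J/(m^2 K).
τ = C / λ = 7.47×10^8 / 21.6 = 3.46×10^7 s.
Fraction reached: 1 − e^(−t/τ) = 0.66 ⇒ t = −τ ln(1 − 0.66) = τ × 1.08.
t = 3.73×10^7 s = 1.18 years.

1.18 years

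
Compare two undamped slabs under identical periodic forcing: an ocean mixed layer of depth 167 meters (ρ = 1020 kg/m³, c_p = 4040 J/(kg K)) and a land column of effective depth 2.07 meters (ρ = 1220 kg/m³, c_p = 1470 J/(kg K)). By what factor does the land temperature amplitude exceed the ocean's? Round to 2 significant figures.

C_ocean = 1020 × 4040 × 167 = 6.88×10^8 J/(m²·K).
C_land = 1220 × 1470 × 2.07 = 3.71×10^6 J/(m²·K).
Undamped amplitude ∝ 1/C, so A_land/A_ocean = C_ocean/C_land = 185.

190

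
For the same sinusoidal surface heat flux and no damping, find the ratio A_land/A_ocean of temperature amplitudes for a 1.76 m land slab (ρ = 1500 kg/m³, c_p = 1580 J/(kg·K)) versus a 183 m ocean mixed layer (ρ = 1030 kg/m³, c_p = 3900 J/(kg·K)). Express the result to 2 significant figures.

C_ocean = 1030 × 3900 × 183 = 7.35×10^8 J/(m²·K).
C_land = 1500 × 1580 × 1.76 = 4.17×10^6 J/(m²·K).
Undamped amplitude ∝ 1/C, so A_land/A_ocean = C_ocean/C_land = 176.

180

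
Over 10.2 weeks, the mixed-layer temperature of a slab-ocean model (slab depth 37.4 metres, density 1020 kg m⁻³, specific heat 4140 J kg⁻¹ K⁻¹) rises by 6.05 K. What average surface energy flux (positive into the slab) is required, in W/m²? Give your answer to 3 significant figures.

Areal heat capacity C = ρ c_p D = 1020 × 4140 × 37.4 = 1.58×10^8 J m⁻² K⁻¹.
Required heat per unit area: Q = C ΔT = 1.58×10^8 × 6.05 = 9.55×10^8 J/m².
Flux F = Q / Δt = 9.55×10^8 / 6.17×10^6 s = 155 W/m².

155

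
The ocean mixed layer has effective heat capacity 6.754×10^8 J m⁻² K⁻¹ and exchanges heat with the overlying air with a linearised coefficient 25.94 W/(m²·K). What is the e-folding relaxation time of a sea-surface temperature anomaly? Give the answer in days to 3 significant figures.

Areal heat capacity C = 6.754×10^8 J m⁻² K⁻¹ (given).
Relaxation time τ = C / λ = 6.75×10^8 / 25.94 = 2.60×10^7 s.
In days: 2.60×10^7 s / (86400 s/day) = 301 days.

301 days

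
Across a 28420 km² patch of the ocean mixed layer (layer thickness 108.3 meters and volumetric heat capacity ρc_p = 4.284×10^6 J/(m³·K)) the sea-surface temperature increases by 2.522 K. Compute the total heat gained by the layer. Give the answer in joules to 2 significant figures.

Areal heat capacity C = ρc_p × D = 4.284×10^6 × 108.3 = 4.64×10^8 J/(m²·K).
Heat per unit area: q = C ΔT = 4.64×10^8 × 2.522 = 1.17×10^9 J/m².
Total heat: Q = q × A = 1.17×10^9 × (28420 × 10⁶ m²) = 3.33×10^19 J.

3.3×10^19 J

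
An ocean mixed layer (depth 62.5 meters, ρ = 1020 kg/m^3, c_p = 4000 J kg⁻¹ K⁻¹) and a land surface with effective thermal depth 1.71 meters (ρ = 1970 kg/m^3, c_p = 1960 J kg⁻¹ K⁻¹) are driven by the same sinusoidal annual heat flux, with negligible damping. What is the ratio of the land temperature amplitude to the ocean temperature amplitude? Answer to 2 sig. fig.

C_ocean = 1020 × 4000 × 62.5 = 2.55×10^8 J/(m²·K).
C_land = 1970 × 1960 × 1.71 = 6.60×10^6 J/(m²·K).
Undamped amplitude ∝ 1/C, so A_land/A_ocean = C_ocean/C_land = 38.6.

39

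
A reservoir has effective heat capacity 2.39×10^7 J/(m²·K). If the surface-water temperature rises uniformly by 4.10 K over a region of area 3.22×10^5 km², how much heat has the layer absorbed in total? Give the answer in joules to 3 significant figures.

3.16×10^19 J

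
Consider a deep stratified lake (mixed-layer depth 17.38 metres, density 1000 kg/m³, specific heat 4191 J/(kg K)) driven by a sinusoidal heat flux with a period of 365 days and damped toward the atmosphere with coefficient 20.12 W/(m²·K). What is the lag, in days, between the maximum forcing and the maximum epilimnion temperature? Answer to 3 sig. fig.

Areal heat capacity C = ρ c_p D = 1000 × 4191 × 17.38 = 7.28×10^7 J/(m²·K).
ω = 2π / 3.15×10^7 s = 1.99×10^-7 s⁻¹.
Phase lag φ = arctan(Cω/λ) = arctan(14.5/20.12) = 0.625 rad.
Time lag = φ / ω = 0.625 / 1.99×10^-7 = 3.14×10^6 s = 36.3 days.

36.3 days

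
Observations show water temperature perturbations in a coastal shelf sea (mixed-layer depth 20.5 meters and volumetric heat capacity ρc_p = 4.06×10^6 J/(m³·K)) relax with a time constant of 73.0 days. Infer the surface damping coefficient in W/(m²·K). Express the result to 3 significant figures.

Areal heat capacity C = ρc_p × D = 4.06×10^6 × 20.5 = 8.32×10^7 J m⁻² K⁻¹.
τ = 73.0 days = 6.31×10^6 s.
λ = C / τ = 8.32×10^7 / 6.31×10^6 = 13.2 W/(m²·K).

13.2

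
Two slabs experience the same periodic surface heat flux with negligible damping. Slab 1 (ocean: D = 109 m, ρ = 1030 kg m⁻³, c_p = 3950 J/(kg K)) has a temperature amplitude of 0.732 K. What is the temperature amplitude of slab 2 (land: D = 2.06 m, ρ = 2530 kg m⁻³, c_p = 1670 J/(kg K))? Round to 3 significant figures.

C_ocean = 4.43×10^8 J/(m²·K); C_land = 8.70×10^6 J/(m²·K).
A ∝ 1/C ⇒ A_land = A_ocean × C_ocean/C_land = 0.732 × 51.0 = 37.3 K.

37.3 K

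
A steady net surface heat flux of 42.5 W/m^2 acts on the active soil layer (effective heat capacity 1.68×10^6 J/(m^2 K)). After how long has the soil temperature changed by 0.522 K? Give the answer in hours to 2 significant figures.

5.7 hours

Areal heat capacity C = 1.68×10^6 J/(m^2 K) (given).
Time required: Δt = C ΔT / F = 1.68×10^6 × 0.522 / 42.5 = 20600 s.
In hours: 20600 s / (3600 s/hour) = 5.73 hours.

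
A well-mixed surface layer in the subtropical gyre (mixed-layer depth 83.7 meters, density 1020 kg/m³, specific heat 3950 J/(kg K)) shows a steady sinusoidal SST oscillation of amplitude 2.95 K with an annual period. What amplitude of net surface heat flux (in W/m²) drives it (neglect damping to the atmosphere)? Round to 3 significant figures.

198

Areal heat capacity C = ρ c_p D = 1020 × 3950 × 83.7 = 3.37×10^8 J/(m^2 K).
ω = 2π / 3.15×10^7 s = 1.99×10^-7 s⁻¹.
Cω = 3.37×10^8 × 1.99×10^-7 = 67.2 W/(m²·K).
F₀ = A × Cω = 2.95 × 67.2 = 198 W/m².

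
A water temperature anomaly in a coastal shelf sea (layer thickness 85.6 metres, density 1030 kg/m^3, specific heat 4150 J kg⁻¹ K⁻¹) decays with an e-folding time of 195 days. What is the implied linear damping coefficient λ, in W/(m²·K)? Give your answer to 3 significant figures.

21.7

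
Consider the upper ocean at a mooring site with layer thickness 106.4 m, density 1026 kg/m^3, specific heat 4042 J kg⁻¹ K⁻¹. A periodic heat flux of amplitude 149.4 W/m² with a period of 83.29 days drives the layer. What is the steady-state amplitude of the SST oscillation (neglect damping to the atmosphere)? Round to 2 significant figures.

Areal heat capacity C = ρ c_p D = 1026 × 4042 × 106.4 = 4.41×10^8 J/(m²·K).
Angular frequency ω = 2π / T = 2π / 7.20×10^6 s = 8.73×10^-7 s⁻¹.
Cω = 4.41×10^8 × 8.73×10^-7 = 385 W/(m²·K).
Amplitude A = F₀ / (Cω) = 149.4 / 385 = 0.388 K.

0.39 K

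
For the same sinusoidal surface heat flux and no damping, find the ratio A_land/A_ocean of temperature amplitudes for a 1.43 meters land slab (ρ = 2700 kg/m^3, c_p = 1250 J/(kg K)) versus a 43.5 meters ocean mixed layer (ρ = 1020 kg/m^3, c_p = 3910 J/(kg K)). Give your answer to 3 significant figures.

C_ocean = 1020 × 3910 × 43.5 = 1.73×10^8 J/(m²·K).
C_land = 2700 × 1250 × 1.43 = 4.83×10^6 J/(m²·K).
Undamped amplitude ∝ 1/C, so A_land/A_ocean = C_ocean/C_land = 35.9.

35.9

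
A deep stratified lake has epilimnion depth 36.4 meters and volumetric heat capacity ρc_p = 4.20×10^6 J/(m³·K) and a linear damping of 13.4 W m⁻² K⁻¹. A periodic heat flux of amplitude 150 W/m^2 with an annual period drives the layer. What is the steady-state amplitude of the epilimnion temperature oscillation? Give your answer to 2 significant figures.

Areal heat capacity C = ρc_p × D = 4.20×10^6 × 36.4 = 1.53×10^8 J m⁻² K⁻¹.
Angular frequency ω = 2π / T = 2π / 3.15×10^7 s = 1.99×10^-7 s⁻¹.
√((Cω)² + λ²) = √((30.5)² + 13.4²) = 33.3 W/(m²·K).
Amplitude A = F₀ / √((Cω)²+λ²) = 150 / 33.3 = 4.51 K.

4.5 K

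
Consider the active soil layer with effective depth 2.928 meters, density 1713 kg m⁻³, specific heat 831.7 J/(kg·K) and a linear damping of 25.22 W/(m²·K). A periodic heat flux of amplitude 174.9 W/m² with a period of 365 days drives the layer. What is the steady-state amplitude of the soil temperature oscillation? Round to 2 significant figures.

6.9 K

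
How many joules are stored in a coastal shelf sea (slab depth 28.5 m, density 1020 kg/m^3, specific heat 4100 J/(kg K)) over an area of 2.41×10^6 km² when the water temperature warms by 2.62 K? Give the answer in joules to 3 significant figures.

Areal heat capacity C = ρ c_p D = 1020 × 4100 × 28.5 = 1.19×10^8 J m⁻² K⁻¹.
Heat per unit area: q = C ΔT = 1.19×10^8 × 2.62 = 3.12×10^8 J/m².
Total heat: Q = q × A = 3.12×10^8 × (2.41×10^6 × 10⁶ m²) = 7.53×10^20 J.

7.53×10^20 J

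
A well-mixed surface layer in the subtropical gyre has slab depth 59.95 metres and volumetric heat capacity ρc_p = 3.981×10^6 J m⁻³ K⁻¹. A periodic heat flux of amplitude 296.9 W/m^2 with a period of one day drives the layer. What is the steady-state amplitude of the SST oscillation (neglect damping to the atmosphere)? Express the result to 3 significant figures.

0.0171 K

Areal heat capacity C = ρc_p × D = 3.981×10^6 × 59.95 = 2.39×10^8 J m⁻² K⁻¹.
Angular frequency ω = 2π / T = 2π / 86400 s = 7.27×10^-5 s⁻¹.
Cω = 2.39×10^8 × 7.27×10^-5 = 17400 W/(m²·K).
Amplitude A = F₀ / (Cω) = 296.9 / 17400 = 0.0171 K.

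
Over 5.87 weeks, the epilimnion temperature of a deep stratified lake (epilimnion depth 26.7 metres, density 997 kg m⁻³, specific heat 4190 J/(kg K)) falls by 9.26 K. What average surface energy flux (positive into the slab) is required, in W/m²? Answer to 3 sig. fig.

Areal heat capacity C = ρ c_p D = 997 × 4190 × 26.7 = 1.12×10^8 J m⁻² K⁻¹.
Required heat per unit area: Q = C ΔT = 1.12×10^8 × -9.26 = -1.03×10^9 J/m².
Flux F = Q / Δt = -1.03×10^9 / 3.55×10^6 s = -291 W/m².

-291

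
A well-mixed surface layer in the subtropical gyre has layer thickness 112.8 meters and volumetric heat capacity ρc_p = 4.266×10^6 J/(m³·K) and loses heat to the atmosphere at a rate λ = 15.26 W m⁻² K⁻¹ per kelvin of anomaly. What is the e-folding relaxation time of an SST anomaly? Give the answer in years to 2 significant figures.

Areal heat capacity C = ρc_p × D = 4.266×10^6 × 112.8 = 4.81×10^8 J m⁻² K⁻¹.
Relaxation time τ = C / λ = 4.81×10^8 / 15.26 = 3.15×10^7 s.
In years: 3.15×10^7 s / (3.156×10^7 s/year) = 0.999 years.

1.0 years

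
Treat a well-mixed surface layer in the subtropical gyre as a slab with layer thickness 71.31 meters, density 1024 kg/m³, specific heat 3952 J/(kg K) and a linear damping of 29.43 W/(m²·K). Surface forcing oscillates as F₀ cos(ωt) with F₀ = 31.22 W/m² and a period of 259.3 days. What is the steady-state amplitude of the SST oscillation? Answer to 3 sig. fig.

Areal heat capacity C = ρ c_p D = 1024 × 3952 × 71.31 = 2.89×10^8 J/(m²·K).
Angular frequency ω = 2π / T = 2π / 2.24×10^7 s = 2.80×10^-7 s⁻¹.
√((Cω)² + λ²) = √((80.9)² + 29.43²) = 86.1 W/(m²·K).
Amplitude A = F₀ / √((Cω)²+λ²) = 31.22 / 86.1 = 0.363 K.

0.363 K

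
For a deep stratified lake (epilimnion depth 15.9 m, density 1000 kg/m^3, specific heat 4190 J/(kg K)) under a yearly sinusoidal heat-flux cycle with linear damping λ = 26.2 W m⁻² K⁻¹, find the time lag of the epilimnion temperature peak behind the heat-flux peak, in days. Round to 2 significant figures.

27 days

Areal heat capacity C = ρ c_p D = 1000 × 4190 × 15.9 = 6.66×10^7 J/(m²·K).
ω = 2π / 3.15×10^7 s = 1.99×10^-7 s⁻¹.
Phase lag φ = arctan(Cω/λ) = arctan(13.3/26.2) = 0.469 rad.
Time lag = φ / ω = 0.469 / 1.99×10^-7 = 2.35×10^6 s = 27.2 days.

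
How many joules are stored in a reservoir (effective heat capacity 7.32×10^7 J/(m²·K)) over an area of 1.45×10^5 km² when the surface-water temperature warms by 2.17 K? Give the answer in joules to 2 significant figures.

Areal heat capacity C = 7.32×10^7 J/(m²·K) (given).
Heat per unit area: q = C ΔT = 7.32×10^7 × 2.17 = 1.59×10^8 J/m².
Total heat: Q = q × A = 1.59×10^8 × (1.45×10^5 × 10⁶ m²) = 2.30×10^19 J.

2.3×10^19 J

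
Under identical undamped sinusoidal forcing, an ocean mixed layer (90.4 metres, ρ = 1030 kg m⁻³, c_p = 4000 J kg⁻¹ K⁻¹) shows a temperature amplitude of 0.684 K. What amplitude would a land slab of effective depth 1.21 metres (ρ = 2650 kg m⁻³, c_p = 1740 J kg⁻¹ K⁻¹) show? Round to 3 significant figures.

C_ocean = 3.72×10^8 J/(m²·K); C_land = 5.58×10^6 J/(m²·K).
A ∝ 1/C ⇒ A_land = A_ocean × C_ocean/C_land = 0.684 × 66.8 = 45.7 K.

45.7 K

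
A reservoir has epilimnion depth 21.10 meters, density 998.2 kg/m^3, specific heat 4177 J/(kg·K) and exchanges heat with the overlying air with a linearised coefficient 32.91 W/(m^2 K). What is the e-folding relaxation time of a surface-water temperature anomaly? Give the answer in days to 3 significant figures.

Areal heat capacity C = ρ c_p D = 998.2 × 4177 × 21.10 = 8.80×10^7 J/(m^2 K).
Relaxation time τ = C / λ = 8.80×10^7 / 32.91 = 2.67×10^6 s.
In days: 2.67×10^6 s / (86400 s/day) = 30.9 days.

30.9 days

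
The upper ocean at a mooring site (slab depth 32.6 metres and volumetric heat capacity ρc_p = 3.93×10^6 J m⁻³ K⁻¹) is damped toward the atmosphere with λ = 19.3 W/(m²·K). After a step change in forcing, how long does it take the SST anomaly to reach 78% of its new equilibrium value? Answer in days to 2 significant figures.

120 days

Areal heat capacity C = ρc_p × D = 3.93×10^6 × 32.6 = 1.28×10^8 J m⁻² K⁻¹.
τ = C / λ = 1.28×10^8 / 19.3 = 6.64×10^6 s.
Fraction reached: 1 − e^(−t/τ) = 0.78 ⇒ t = −τ ln(1 − 0.78) = τ × 1.51.
t = 1.01×10^7 s = 116 days.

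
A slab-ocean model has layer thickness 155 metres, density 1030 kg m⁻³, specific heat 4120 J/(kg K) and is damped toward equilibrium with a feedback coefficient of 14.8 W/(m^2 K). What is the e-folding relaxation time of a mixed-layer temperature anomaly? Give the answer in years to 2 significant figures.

1.4 years

Areal heat capacity C = ρ c_p D = 1030 × 4120 × 155 = 6.58×10^8 J/(m^2 K).
Relaxation time τ = C / λ = 6.58×10^8 / 14.8 = 4.44×10^7 s.
In years: 4.44×10^7 s / (3.156×10^7 s/year) = 1.41 years.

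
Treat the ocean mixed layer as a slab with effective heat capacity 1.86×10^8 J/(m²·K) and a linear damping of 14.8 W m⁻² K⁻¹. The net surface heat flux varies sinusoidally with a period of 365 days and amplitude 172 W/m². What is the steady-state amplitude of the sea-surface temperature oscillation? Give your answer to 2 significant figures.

Areal heat capacity C = 1.86×10^8 J/(m²·K) (given).
Angular frequency ω = 2π / T = 2π / 3.15×10^7 s = 1.99×10^-7 s⁻¹.
√((Cω)² + λ²) = √((37.1)² + 14.8²) = 39.9 W/(m²·K).
Amplitude A = F₀ / √((Cω)²+λ²) = 172 / 39.9 = 4.31 K.

4.3 K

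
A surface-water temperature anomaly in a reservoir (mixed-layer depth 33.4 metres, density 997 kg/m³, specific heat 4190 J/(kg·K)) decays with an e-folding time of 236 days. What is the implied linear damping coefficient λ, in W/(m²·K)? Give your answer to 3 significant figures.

Areal heat capacity C = ρ c_p D = 997 × 4190 × 33.4 = 1.40×10^8 J/(m^2 K).
τ = 236 days = 2.04×10^7 s.
λ = C / τ = 1.40×10^8 / 2.04×10^7 = 6.84 W/(m²·K).

6.84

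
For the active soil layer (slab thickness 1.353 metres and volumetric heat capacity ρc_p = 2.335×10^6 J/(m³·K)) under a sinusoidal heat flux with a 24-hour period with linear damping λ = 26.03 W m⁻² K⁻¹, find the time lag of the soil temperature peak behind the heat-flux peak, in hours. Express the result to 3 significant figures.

5.57 hours

Areal heat capacity C = ρc_p × D = 2.335×10^6 × 1.353 = 3.16×10^6 J/(m²·K).
ω = 2π / 86400 s = 7.27×10^-5 s⁻¹.
Phase lag φ = arctan(Cω/λ) = arctan(230/26.03) = 1.46 rad.
Time lag = φ / ω = 1.46 / 7.27×10^-5 = 20000 s = 5.57 hours.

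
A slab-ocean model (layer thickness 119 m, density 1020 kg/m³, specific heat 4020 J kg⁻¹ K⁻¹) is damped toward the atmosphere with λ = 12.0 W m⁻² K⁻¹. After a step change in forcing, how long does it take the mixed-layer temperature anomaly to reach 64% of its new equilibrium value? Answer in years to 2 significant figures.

1.3 years

Areal heat capacity C = ρ c_p D = 1020 × 4020 × 119 = 4.88×10^8 J m⁻² K⁻¹.
τ = C / λ = 4.88×10^8 / 12.0 = 4.07×10^7 s.
Fraction reached: 1 − e^(−t/τ) = 0.64 ⇒ t = −τ ln(1 − 0.64) = τ × 1.02.
t = 4.15×10^7 s = 1.32 years.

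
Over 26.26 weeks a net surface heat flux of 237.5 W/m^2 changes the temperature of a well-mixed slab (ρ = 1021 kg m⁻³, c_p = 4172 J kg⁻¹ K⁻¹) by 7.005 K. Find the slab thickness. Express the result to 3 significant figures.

Heat input Q = F Δt = 237.5 × 1.59×10^7 s = 3.77×10^9 J/m².
Required areal heat capacity C = Q / ΔT = 5.38×10^8 J/(m²·K).
Depth D = C / (ρ c_p) = 5.38×10^8 / (1021 × 4172) = 126 m.

126 m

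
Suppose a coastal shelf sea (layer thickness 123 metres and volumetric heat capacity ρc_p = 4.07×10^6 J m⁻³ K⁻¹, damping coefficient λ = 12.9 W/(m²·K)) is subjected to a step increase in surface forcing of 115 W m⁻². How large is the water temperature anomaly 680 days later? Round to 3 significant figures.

Areal heat capacity C = ρc_p × D = 4.07×10^6 × 123 = 5.01×10^8 J m⁻² K⁻¹.
τ = C / λ = 5.01×10^8 / 12.9 = 3.88×10^7 s.
Equilibrium anomaly ΔT_eq = F / λ = 115 / 12.9 = 8.91 K.
t = 680 days = 5.88×10^7 s, so t/τ = 1.51.
ΔT(t) = ΔT_eq (1 − e^(−t/τ)) = 8.91 × (1 − e^−1.51) = 6.95 K.

6.95 K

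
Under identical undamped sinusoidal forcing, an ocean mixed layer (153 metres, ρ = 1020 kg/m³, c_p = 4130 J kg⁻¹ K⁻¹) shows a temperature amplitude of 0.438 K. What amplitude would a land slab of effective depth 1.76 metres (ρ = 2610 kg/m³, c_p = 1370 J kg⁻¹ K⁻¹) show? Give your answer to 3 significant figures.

44.9 K

C_ocean = 6.45×10^8 J/(m²·K); C_land = 6.29×10^6 J/(m²·K).
A ∝ 1/C ⇒ A_land = A_ocean × C_ocean/C_land = 0.438 × 102 = 44.9 K.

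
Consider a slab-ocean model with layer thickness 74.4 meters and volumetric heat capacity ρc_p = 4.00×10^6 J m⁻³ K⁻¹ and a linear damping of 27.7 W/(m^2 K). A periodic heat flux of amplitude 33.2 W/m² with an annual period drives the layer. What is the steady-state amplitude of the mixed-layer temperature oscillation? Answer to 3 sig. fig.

0.507 K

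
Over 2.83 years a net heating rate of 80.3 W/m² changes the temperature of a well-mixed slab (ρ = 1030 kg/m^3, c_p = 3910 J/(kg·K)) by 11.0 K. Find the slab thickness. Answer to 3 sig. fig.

Heat input Q = F Δt = 80.3 × 8.93×10^7 s = 7.17×10^9 J/m².
Required areal heat capacity C = Q / ΔT = 6.52×10^8 J/(m²·K).
Depth D = C / (ρ c_p) = 6.52×10^8 / (1030 × 3910) = 162 m.

162 m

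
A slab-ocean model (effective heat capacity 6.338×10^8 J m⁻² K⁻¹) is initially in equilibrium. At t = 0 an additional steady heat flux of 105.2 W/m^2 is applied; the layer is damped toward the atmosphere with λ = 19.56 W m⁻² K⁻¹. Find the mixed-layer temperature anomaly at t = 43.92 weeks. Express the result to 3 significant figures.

3.01 K

Areal heat capacity C = 6.338×10^8 J m⁻² K⁻¹ (given).
τ = C / λ = 6.34×10^8 / 19.56 = 3.24×10^7 s.
Equilibrium anomaly ΔT_eq = F / λ = 105.2 / 19.56 = 5.38 K.
t = 43.92 weeks = 2.66×10^7 s, so t/τ = 0.820.
ΔT(t) = ΔT_eq (1 − e^(−t/τ)) = 5.38 × (1 − e^−0.820) = 3.01 K.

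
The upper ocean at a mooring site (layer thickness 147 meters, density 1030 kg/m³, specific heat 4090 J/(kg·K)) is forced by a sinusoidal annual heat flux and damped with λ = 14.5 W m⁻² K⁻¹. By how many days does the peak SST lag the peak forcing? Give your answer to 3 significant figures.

84.5 days

Areal heat capacity C = ρ c_p D = 1030 × 4090 × 147 = 6.19×10^8 J/(m²·K).
ω = 2π / 3.15×10^7 s = 1.99×10^-7 s⁻¹.
Phase lag φ = arctan(Cω/λ) = arctan(123/14.5) = 1.45 rad.
Time lag = φ / ω = 1.45 / 1.99×10^-7 = 7.30×10^6 s = 84.5 days.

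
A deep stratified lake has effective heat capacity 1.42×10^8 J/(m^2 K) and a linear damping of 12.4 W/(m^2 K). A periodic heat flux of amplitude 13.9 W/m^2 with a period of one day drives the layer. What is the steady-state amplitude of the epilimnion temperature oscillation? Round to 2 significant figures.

Areal heat capacity C = 1.42×10^8 J/(m^2 K) (given).
Angular frequency ω = 2π / T = 2π / 86400 s = 7.27×10^-5 s⁻¹.
√((Cω)² + λ²) = √((10300)² + 12.4²) = 10300 W/(m²·K).
Amplitude A = F₀ / √((Cω)²+λ²) = 13.9 / 10300 = 0.00135 K.

0.0013 K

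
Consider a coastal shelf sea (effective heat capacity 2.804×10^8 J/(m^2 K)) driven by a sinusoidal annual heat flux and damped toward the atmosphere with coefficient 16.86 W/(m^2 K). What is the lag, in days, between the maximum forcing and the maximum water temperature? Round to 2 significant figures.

Areal heat capacity C = 2.804×10^8 J/(m^2 K) (given).
ω = 2π / 3.15×10^7 s = 1.99×10^-7 s⁻¹.
Phase lag φ = arctan(Cω/λ) = arctan(55.9/16.86) = 1.28 rad.
Time lag = φ / ω = 1.28 / 1.99×10^-7 = 6.41×10^6 s = 74.2 days.

74 days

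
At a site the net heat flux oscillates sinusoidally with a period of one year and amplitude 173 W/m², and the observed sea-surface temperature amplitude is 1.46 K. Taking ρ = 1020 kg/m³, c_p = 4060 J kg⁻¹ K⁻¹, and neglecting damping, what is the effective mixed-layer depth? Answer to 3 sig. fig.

ω = 2π / 3.15×10^7 s = 1.99×10^-7 s⁻¹.
Required C = F₀ / (A ω) = 173 / (1.46 × 1.99×10^-7) = 5.95×10^8 J/(m²·K).
D = C / (ρ c_p) = 5.95×10^8 / (1020 × 4060) = 144 m.

144 m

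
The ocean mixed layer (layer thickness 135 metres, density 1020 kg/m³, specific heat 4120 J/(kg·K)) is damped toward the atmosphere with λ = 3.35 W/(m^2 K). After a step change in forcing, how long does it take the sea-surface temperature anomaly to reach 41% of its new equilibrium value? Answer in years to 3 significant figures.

2.83 years

Areal heat capacity C = ρ c_p D = 1020 × 4120 × 135 = 5.67×10^8 J m⁻² K⁻¹.
τ = C / λ = 5.67×10^8 / 3.35 = 1.69×10^8 s.
Fraction reached: 1 − e^(−t/τ) = 0.41 ⇒ t = −τ ln(1 − 0.41) = τ × 0.528.
t = 8.94×10^7 s = 2.83 years.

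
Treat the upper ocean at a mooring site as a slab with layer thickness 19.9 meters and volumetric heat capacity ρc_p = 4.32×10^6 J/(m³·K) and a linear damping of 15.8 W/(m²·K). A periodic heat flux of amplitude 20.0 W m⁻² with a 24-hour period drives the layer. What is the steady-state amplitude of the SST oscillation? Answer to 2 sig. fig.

0.0032 K

Areal heat capacity C = ρc_p × D = 4.32×10^6 × 19.9 = 8.60×10^7 J/(m²·K).
Angular frequency ω = 2π / T = 2π / 86400 s = 7.27×10^-5 s⁻¹.
√((Cω)² + λ²) = √((6250)² + 15.8²) = 6250 W/(m²·K).
Amplitude A = F₀ / √((Cω)²+λ²) = 20.0 / 6250 = 0.00320 K.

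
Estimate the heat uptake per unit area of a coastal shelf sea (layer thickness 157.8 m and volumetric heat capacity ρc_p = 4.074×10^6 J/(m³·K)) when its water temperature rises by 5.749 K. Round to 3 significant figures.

3.70×10^9

Areal heat capacity C = ρc_p × D = 4.074×10^6 × 157.8 = 6.43×10^8 J/(m^2 K).
ΔQ = C ΔT = 6.43×10^8 × 5.749 = 3.70×10^9 J/m².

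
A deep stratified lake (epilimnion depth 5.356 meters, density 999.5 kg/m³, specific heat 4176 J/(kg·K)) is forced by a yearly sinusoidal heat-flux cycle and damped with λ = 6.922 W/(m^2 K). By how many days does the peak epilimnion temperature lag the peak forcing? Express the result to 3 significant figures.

Areal heat capacity C = ρ c_p D = 999.5 × 4176 × 5.356 = 2.24×10^7 J/(m²·K).
ω = 2π / 3.15×10^7 s = 1.99×10^-7 s⁻¹.
Phase lag φ = arctan(Cω/λ) = arctan(4.45/6.922) = 0.572 rad.
Time lag = φ / ω = 0.572 / 1.99×10^-7 = 2.87×10^6 s = 33.2 days.

33.2 days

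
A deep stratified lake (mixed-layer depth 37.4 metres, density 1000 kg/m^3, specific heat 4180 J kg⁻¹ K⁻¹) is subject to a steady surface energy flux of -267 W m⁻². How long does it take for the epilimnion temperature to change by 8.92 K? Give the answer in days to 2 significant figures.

60 days

Areal heat capacity C = ρ c_p D = 1000 × 4180 × 37.4 = 1.56×10^8 J/(m^2 K).
Time required: Δt = C ΔT / F = 1.56×10^8 × -8.92 / -267 = 5.22×10^6 s.
In days: 5.22×10^6 s / (86400 s/day) = 60.4 days.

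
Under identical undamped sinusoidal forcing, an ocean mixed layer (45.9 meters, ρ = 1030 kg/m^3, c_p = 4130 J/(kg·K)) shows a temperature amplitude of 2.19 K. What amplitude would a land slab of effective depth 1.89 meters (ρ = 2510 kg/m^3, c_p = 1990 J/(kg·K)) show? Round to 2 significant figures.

C_ocean = 1.95×10^8 J/(m²·K); C_land = 9.44×10^6 J/(m²·K).
A ∝ 1/C ⇒ A_land = A_ocean × C_ocean/C_land = 2.19 × 20.7 = 45.3 K.

45 K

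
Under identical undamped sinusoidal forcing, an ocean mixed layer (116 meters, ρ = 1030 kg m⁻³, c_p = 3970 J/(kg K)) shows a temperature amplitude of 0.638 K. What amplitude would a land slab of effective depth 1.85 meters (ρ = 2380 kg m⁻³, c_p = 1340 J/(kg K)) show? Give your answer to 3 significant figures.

51.3 K

C_ocean = 4.74×10^8 J/(m²·K); C_land = 5.90×10^6 J/(m²·K).
A ∝ 1/C ⇒ A_land = A_ocean × C_ocean/C_land = 0.638 × 80.4 = 51.3 K.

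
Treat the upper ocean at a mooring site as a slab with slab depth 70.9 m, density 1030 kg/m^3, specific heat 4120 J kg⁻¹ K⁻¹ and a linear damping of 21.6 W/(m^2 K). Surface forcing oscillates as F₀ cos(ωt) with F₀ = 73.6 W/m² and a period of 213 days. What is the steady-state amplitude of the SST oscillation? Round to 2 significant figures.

0.70 K

Areal heat capacity C = ρ c_p D = 1030 × 4120 × 70.9 = 3.01×10^8 J/(m²·K).
Angular frequency ω = 2π / T = 2π / 1.84×10^7 s = 3.41×10^-7 s⁻¹.
√((Cω)² + λ²) = √((103)² + 21.6²) = 105 W/(m²·K).
Amplitude A = F₀ / √((Cω)²+λ²) = 73.6 / 105 = 0.701 K.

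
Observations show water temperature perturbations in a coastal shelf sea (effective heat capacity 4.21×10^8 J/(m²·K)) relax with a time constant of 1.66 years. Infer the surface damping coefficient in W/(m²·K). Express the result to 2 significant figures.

8.0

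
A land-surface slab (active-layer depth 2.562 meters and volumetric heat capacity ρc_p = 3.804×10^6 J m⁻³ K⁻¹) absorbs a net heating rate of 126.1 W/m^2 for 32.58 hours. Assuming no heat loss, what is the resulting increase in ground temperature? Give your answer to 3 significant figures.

Areal heat capacity C = ρc_p × D = 3.804×10^6 × 2.562 = 9.75×10^6 J m⁻² K⁻¹.
Net heat input Q = F Δt = 126.1 × (32.58 hours × 3600 s/hour) = 1.48×10^7 J/m².
ΔT = Q / C = 1.48×10^7 / 9.75×10^6 = 1.52 K.

1.52 K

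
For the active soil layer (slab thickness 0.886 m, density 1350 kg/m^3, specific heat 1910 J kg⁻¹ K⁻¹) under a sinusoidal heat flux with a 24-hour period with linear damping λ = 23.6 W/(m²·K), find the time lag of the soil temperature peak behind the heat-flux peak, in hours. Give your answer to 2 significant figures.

5.5 hours

Areal heat capacity C = ρ c_p D = 1350 × 1910 × 0.886 = 2.28×10^6 J m⁻² K⁻¹.
ω = 2π / 86400 s = 7.27×10^-5 s⁻¹.
Phase lag φ = arctan(Cω/λ) = arctan(166/23.6) = 1.43 rad.
Time lag = φ / ω = 1.43 / 7.27×10^-5 = 19700 s = 5.46 hours.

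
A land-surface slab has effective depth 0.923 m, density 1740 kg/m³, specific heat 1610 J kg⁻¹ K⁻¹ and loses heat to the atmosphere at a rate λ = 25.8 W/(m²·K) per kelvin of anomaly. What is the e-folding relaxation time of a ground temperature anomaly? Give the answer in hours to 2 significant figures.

Areal heat capacity C = ρ c_p D = 1740 × 1610 × 0.923 = 2.59×10^6 J/(m²·K).
Relaxation time τ = C / λ = 2.59×10^6 / 25.8 = 1.00×10^5 s.
In hours: 1.00×10^5 s / (3600 s/hour) = 27.8 hours.

28 hours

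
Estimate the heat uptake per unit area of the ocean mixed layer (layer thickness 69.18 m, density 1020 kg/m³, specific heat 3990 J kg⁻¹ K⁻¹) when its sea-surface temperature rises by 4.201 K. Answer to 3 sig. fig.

1.18×10^9

Areal heat capacity C = ρ c_p D = 1020 × 3990 × 69.18 = 2.82×10^8 J m⁻² K⁻¹.
ΔQ = C ΔT = 2.82×10^8 × 4.201 = 1.18×10^9 J/m².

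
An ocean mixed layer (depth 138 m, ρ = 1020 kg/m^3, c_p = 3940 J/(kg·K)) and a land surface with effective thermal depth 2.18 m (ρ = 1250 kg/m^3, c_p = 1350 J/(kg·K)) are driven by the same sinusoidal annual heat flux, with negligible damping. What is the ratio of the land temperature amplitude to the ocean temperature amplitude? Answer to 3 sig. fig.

151

C_ocean = 1020 × 3940 × 138 = 5.55×10^8 J/(m²·K).
C_land = 1250 × 1350 × 2.18 = 3.68×10^6 J/(m²·K).
Undamped amplitude ∝ 1/C, so A_land/A_ocean = C_ocean/C_land = 151.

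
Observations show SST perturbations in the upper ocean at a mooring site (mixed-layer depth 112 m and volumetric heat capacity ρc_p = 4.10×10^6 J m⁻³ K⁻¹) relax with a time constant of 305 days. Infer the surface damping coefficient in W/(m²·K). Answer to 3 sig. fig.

17.4

Areal heat capacity C = ρc_p × D = 4.10×10^6 × 112 = 4.59×10^8 J m⁻² K⁻¹.
τ = 305 days = 2.64×10^7 s.
λ = C / τ = 4.59×10^8 / 2.64×10^7 = 17.4 W/(m²·K).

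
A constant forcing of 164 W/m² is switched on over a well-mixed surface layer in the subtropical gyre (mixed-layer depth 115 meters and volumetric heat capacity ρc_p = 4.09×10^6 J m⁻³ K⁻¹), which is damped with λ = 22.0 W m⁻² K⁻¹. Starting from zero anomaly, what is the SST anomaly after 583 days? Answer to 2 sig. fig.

6.7 K

Areal heat capacity C = ρc_p × D = 4.09×10^6 × 115 = 4.70×10^8 J/(m²·K).
τ = C / λ = 4.70×10^8 / 22.0 = 2.14×10^7 s.
Equilibrium anomaly ΔT_eq = F / λ = 164 / 22.0 = 7.45 K.
t = 583 days = 5.04×10^7 s, so t/τ = 2.36.
ΔT(t) = ΔT_eq (1 − e^(−t/τ)) = 7.45 × (1 − e^−2.36) = 6.75 K.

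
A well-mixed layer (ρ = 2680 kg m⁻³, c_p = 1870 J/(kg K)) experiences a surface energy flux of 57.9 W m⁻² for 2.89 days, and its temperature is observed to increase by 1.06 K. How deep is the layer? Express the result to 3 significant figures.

Heat input Q = F Δt = 57.9 × 2.50×10^5 s = 1.45×10^7 J/m².
Required areal heat capacity C = Q / ΔT = 1.36×10^7 J/(m²·K).
Depth D = C / (ρ c_p) = 1.36×10^7 / (2680 × 1870) = 2.72 m.

2.72 m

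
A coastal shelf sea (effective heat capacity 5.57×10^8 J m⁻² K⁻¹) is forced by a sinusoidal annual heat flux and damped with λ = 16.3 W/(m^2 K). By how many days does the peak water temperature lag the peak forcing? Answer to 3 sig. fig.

Areal heat capacity C = 5.57×10^8 J m⁻² K⁻¹ (given).
ω = 2π / 3.15×10^7 s = 1.99×10^-7 s⁻¹.
Phase lag φ = arctan(Cω/λ) = arctan(111/16.3) = 1.42 rad.
Time lag = φ / ω = 1.42 / 1.99×10^-7 = 7.15×10^6 s = 82.8 days.

82.8 days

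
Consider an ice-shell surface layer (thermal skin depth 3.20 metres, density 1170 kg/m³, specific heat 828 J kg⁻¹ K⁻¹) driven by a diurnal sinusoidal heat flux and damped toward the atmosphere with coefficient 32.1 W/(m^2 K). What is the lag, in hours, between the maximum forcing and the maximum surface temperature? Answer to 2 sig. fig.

5.5 hours

Areal heat capacity C = ρ c_p D = 1170 × 828 × 3.20 = 3.10×10^6 J/(m²·K).
ω = 2π / 86400 s = 7.27×10^-5 s⁻¹.
Phase lag φ = arctan(Cω/λ) = arctan(225/32.1) = 1.43 rad.
Time lag = φ / ω = 1.43 / 7.27×10^-5 = 19700 s = 5.46 hours.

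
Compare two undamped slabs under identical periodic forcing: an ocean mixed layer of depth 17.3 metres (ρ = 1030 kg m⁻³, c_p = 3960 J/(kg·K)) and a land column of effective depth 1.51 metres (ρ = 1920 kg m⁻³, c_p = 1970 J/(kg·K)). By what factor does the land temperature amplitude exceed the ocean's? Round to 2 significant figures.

12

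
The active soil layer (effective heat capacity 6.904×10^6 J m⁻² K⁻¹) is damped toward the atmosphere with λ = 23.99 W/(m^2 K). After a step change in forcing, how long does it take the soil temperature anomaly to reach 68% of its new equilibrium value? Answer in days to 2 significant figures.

Areal heat capacity C = 6.904×10^6 J m⁻² K⁻¹ (given).
τ = C / λ = 6.90×10^6 / 23.99 = 2.88×10^5 s.
Fraction reached: 1 − e^(−t/τ) = 0.68 ⇒ t = −τ ln(1 − 0.68) = τ × 1.14.
t = 3.28×10^5 s = 3.80 days.

3.8 days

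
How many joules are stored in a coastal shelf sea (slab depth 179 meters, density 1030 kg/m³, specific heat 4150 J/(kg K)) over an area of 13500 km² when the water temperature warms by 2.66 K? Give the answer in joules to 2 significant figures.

2.7×10^19 J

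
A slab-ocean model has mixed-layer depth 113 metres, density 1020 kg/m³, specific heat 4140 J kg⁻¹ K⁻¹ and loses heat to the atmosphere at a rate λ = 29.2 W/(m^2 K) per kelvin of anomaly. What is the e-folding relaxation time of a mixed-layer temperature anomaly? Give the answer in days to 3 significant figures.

189 days

Areal heat capacity C = ρ c_p D = 1020 × 4140 × 113 = 4.77×10^8 J/(m²·K).
Relaxation time τ = C / λ = 4.77×10^8 / 29.2 = 1.63×10^7 s.
In days: 1.63×10^7 s / (86400 s/day) = 189 days.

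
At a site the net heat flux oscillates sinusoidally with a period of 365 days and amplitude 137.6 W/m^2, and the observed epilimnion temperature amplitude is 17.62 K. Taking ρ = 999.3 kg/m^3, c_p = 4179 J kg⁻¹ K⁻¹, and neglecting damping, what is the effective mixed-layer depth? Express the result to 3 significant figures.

ω = 2π / 3.15×10^7 s = 1.99×10^-7 s⁻¹.
Required C = F₀ / (A ω) = 137.6 / (17.62 × 1.99×10^-7) = 3.92×10^7 J/(m²·K).
D = C / (ρ c_p) = 3.92×10^7 / (999.3 × 4179) = 9.39 m.

9.39 m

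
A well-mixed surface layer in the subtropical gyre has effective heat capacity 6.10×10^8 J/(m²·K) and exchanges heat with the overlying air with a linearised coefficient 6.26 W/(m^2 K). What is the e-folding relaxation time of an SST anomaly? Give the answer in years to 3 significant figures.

3.09 years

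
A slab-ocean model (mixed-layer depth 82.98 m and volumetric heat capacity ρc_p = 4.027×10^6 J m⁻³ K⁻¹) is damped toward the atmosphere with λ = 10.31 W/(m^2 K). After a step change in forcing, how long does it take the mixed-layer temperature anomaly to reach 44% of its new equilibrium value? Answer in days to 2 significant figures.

220 days

Areal heat capacity C = ρc_p × D = 4.027×10^6 × 82.98 = 3.34×10^8 J/(m²·K).
τ = C / λ = 3.34×10^8 / 10.31 = 3.24×10^7 s.
Fraction reached: 1 − e^(−t/τ) = 0.44 ⇒ t = −τ ln(1 − 0.44) = τ × 0.580.
t = 1.88×10^7 s = 218 days.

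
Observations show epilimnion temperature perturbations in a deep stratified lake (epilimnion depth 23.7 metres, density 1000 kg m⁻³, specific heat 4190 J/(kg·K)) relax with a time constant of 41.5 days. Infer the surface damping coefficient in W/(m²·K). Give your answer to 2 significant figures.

Areal heat capacity C = ρ c_p D = 1000 × 4190 × 23.7 = 9.93×10^7 J m⁻² K⁻¹.
τ = 41.5 days = 3.59×10^6 s.
λ = C / τ = 9.93×10^7 / 3.59×10^6 = 27.7 W/(m²·K).

28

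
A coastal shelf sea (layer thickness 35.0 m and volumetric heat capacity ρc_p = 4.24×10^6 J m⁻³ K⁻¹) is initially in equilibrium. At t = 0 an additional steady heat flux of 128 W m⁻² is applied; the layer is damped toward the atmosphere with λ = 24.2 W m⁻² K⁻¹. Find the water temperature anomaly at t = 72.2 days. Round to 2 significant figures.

Areal heat capacity C = ρc_p × D = 4.24×10^6 × 35.0 = 1.48×10^8 J/(m²·K).
τ = C / λ = 1.48×10^8 / 24.2 = 6.13×10^6 s.
Equilibrium anomaly ΔT_eq = F / λ = 128 / 24.2 = 5.29 K.
t = 72.2 days = 6.24×10^6 s, so t/τ = 1.02.
ΔT(t) = ΔT_eq (1 − e^(−t/τ)) = 5.29 × (1 − e^−1.02) = 3.38 K.

3.4 K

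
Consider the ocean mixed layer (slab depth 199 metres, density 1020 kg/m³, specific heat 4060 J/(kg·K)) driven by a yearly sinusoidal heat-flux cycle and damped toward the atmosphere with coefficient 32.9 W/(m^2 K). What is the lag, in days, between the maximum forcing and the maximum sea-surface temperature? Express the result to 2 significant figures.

Areal heat capacity C = ρ c_p D = 1020 × 4060 × 199 = 8.24×10^8 J/(m²·K).
ω = 2π / 3.15×10^7 s = 1.99×10^-7 s⁻¹.
Phase lag φ = arctan(Cω/λ) = arctan(164/32.9) = 1.37 rad.
Time lag = φ / ω = 1.37 / 1.99×10^-7 = 6.89×10^6 s = 79.8 days.

80 days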